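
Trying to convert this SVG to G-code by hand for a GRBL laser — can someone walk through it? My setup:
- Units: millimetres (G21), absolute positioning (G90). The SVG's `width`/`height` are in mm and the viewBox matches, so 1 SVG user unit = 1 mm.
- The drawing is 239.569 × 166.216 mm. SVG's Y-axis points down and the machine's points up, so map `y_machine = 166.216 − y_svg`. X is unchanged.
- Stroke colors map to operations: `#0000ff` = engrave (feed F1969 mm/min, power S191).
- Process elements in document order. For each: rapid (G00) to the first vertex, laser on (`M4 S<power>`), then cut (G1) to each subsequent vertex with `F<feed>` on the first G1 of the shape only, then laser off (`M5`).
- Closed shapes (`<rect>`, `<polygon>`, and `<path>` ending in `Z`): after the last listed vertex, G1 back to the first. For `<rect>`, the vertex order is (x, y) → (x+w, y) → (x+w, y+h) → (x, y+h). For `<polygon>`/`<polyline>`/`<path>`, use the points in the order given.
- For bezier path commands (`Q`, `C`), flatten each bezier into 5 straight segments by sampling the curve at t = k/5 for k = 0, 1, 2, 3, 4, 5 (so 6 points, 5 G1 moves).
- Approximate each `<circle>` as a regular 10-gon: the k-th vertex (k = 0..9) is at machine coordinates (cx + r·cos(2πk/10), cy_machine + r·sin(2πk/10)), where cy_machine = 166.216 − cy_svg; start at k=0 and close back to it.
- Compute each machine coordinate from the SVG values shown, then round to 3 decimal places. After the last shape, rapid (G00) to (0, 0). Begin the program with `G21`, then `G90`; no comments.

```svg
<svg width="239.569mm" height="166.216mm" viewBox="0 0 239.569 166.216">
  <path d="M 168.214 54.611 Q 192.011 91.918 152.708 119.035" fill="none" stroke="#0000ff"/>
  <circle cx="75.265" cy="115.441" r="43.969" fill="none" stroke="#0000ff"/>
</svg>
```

G21
G90
G00 X168.214 Y111.605
M4 S191
G1 X175.209 Y97.090 F1969
G1 X177.156 Y83.390
G1 X174.054 Y70.505
G1 X165.905 Y58.435
G1 X152.708 Y47.181
M5
G00 X119.234 Y50.775
M4 S191
G1 X110.837 Y76.619 F1969
G1 X88.852 Y92.592
G1 X61.678 Y92.592
G1 X39.693 Y76.619
G1 X31.296 Y50.775
G1 X39.693 Y24.931
G1 X61.678 Y8.958
G1 X88.852 Y8.958
G1 X110.837 Y24.931
G1 X119.234 Y50.775
M5
G00 X0.000 Y0.000

1 u = 1 mm; y_m = 166.216 − y.

[1] `<path>` quadratic bezier, #0000ff→engrave S191 F1969: (168.214,111.605) → (175.209,97.090) → (177.156,83.390) → (174.054,70.505) → (165.905,58.435) → (152.708,47.181)

[2] `<circle>` circle, #0000ff→engrave S191 F1969: (119.234,50.775) → (110.837,76.619) → (88.852,92.592) → (61.678,92.592) → (39.693,76.619) → (31.296,50.775) → (39.693,24.931) → (61.678,8.958) → (88.852,8.958) → (110.837,24.931) → (119.234,50.775) (closed)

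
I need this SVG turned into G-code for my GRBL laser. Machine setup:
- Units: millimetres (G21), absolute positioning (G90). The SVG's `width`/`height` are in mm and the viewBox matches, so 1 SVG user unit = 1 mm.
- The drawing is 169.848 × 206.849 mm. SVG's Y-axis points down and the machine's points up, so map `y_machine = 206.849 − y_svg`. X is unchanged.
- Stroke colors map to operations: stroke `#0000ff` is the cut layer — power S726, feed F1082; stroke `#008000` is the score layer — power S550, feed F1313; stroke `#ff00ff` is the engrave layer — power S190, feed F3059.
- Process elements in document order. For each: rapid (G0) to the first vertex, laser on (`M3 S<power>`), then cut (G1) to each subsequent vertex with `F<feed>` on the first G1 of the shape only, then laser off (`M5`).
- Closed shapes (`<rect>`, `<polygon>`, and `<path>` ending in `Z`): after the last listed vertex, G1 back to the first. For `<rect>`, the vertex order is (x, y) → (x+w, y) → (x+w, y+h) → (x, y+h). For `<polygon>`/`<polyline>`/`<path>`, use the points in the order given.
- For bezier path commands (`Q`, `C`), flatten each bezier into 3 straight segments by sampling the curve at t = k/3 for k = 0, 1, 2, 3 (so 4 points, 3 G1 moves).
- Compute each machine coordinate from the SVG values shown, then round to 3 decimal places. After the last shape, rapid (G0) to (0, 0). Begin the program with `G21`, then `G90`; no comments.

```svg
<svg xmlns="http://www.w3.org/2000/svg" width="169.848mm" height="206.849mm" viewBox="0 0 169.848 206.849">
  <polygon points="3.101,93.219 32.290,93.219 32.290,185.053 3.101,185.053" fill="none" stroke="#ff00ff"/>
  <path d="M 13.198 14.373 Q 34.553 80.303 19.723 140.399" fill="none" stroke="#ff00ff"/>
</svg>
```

Since the viewBox matches the mm dimensions, user units are millimetres directly. The only transform is the Y-flip y_m = 206.849 − y_svg.

Shape 1 is a rectangle drawn with `<polygon>`. Its stroke #ff00ff means engrave at S190, F3059. After flipping Y the toolpath is (3.101,113.630) → (32.290,113.630) → (32.290,21.796) → (3.101,21.796) → (3.101,113.630), returning to the start.

Shape 2 is a quadratic bezier drawn with `<path>`. Its stroke #ff00ff means engrave at S190, F3059. After flipping Y the toolpath is (13.198,192.476) → (23.414,149.171) → (25.589,107.162) → (19.723,66.450).

G21
G90
G0 X3.101 Y113.630
M3 S190
G1 X32.290 Y113.630 F3059
G1 X32.290 Y21.796
G1 X3.101 Y21.796
G1 X3.101 Y113.630
M5
G0 X13.198 Y192.476
M3 S190
G1 X23.414 Y149.171 F3059
G1 X25.589 Y107.162
G1 X19.723 Y66.450
M5
G0 X0.000 Y0.000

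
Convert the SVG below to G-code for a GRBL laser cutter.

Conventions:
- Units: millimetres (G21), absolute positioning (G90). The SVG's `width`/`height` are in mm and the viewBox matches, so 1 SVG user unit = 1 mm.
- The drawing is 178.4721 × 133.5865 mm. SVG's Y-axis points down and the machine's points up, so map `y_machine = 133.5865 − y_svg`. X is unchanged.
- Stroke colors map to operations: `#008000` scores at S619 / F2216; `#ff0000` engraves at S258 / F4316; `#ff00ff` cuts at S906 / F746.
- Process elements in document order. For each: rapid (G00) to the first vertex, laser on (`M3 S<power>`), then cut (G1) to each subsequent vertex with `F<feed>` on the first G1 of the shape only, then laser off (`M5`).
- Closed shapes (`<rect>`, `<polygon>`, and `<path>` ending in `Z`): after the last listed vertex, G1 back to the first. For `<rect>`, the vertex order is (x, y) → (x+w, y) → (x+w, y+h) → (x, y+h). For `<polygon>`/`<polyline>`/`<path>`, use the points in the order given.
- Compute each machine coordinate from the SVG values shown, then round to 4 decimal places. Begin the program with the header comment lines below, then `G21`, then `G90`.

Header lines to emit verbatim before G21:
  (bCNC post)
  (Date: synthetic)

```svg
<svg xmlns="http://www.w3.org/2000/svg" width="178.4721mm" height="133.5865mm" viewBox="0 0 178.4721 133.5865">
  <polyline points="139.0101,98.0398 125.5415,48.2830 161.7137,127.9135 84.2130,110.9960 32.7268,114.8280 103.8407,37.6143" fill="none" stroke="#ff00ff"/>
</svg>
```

(bCNC post)
(Date: synthetic)
G21
G90
G00 X139.0101 Y35.5467
M3 S906
G1 X125.5415 Y85.3035 F746
G1 X161.7137 Y5.6730
G1 X84.2130 Y22.5905
G1 X32.7268 Y18.7585
G1 X103.8407 Y95.9722
M5

1 u = 1 mm; y_m = 133.5865 − y.

[1] `<polyline>` open polyline, #ff00ff→cut S906 F746: (139.0101,35.5467) → (125.5415,85.3035) → (161.7137,5.6730) → (84.2130,22.5905) → (32.7268,18.7585) → (103.8407,95.9722)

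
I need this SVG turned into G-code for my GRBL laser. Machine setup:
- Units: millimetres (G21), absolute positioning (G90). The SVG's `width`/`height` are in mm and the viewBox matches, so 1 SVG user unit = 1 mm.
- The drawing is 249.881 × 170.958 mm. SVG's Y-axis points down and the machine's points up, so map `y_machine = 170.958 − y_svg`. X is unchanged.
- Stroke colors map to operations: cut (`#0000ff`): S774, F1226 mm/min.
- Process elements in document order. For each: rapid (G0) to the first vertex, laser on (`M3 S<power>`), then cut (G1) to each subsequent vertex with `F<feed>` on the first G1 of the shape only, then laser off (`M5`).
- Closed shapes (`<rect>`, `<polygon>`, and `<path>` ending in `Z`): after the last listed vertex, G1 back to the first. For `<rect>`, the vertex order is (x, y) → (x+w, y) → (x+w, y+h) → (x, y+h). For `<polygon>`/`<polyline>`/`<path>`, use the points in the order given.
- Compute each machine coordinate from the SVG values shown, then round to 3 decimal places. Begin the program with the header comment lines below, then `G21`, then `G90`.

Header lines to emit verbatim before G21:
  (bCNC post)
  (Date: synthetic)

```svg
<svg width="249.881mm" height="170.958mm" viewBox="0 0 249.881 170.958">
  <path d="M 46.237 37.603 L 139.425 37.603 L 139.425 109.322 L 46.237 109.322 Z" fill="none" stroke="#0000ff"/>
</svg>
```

(bCNC post)
(Date: synthetic)
G21
G90
G0 X46.237 Y133.355
M3 S774
G1 X139.425 Y133.355 F1226
G1 X139.425 Y61.636
G1 X46.237 Y61.636
G1 X46.237 Y133.355
M5

viewBox `0 0 249.881 170.958` with mm width/height → 1 unit = 1 mm. Flip: y_m = 170.958 − y_svg.

**Shape 1** — `<path>` rectangle, stroke `#0000ff` → cut (S774, F1226). Machine vertices: (46.237,133.355) → (139.425,133.355) → (139.425,61.636) → (46.237,61.636) → (46.237,133.355). Closed: final G1 returns to the first vertex.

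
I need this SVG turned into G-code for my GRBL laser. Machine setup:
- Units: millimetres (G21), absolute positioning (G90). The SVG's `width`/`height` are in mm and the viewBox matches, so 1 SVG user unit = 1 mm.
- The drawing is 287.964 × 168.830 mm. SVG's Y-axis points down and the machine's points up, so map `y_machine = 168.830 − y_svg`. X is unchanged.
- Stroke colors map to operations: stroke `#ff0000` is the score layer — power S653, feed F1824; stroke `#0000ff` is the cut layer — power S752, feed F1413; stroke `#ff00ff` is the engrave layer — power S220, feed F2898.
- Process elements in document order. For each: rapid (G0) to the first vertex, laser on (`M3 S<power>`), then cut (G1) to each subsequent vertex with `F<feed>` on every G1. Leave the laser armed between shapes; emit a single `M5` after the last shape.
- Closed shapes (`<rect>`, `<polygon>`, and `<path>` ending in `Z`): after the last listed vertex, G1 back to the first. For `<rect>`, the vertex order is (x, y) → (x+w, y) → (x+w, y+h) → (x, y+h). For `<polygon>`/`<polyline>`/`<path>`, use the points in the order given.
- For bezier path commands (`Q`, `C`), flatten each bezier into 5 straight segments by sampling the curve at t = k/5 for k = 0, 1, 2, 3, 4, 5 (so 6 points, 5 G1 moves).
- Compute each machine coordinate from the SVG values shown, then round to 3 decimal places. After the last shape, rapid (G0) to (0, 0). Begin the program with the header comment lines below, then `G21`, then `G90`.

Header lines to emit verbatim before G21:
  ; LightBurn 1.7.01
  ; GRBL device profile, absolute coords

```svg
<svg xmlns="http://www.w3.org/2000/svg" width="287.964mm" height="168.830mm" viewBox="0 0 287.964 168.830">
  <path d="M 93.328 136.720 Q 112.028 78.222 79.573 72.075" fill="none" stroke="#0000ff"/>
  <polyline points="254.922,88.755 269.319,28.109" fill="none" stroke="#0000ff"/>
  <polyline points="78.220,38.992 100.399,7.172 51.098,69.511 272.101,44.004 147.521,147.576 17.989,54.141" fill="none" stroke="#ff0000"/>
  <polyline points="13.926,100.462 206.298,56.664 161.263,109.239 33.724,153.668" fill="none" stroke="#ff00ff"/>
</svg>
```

1 u = 1 mm; y_m = 168.830 − y.

[1] `<path>` quadratic bezier, #0000ff→cut S752 F1413: (93.328,32.110) → (98.762,53.415) → (100.103,70.532) → (97.352,83.461) → (90.509,92.202) → (79.573,96.755)

[2] `<polyline>` line segment, #0000ff→cut S752 F1413: (254.922,80.075) → (269.319,140.721)

[3] `<polyline>` open polyline, #ff0000→score S653 F1824: (78.220,129.838) → (100.399,161.658) → (51.098,99.319) → (272.101,124.826) → (147.521,21.254) → (17.989,114.689)

[4] `<polyline>` open polyline, #ff00ff→engrave S220 F2898: (13.926,68.368) → (206.298,112.166) → (161.263,59.591) → (33.724,15.162)

; LightBurn 1.7.01
; GRBL device profile, absolute coords
G21
G90
G0 X93.328 Y32.110
M3 S752
G1 X98.762 Y53.415 F1413
G1 X100.103 Y70.532 F1413
G1 X97.352 Y83.461 F1413
G1 X90.509 Y92.202 F1413
G1 X79.573 Y96.755 F1413
G0 X254.922 Y80.075
M3 S752
G1 X269.319 Y140.721 F1413
G0 X78.220 Y129.838
M3 S653
G1 X100.399 Y161.658 F1824
G1 X51.098 Y99.319 F1824
G1 X272.101 Y124.826 F1824
G1 X147.521 Y21.254 F1824
G1 X17.989 Y114.689 F1824
G0 X13.926 Y68.368
M3 S220
G1 X206.298 Y112.166 F2898
G1 X161.263 Y59.591 F2898
G1 X33.724 Y15.162 F2898
M5
G0 X0.000 Y0.000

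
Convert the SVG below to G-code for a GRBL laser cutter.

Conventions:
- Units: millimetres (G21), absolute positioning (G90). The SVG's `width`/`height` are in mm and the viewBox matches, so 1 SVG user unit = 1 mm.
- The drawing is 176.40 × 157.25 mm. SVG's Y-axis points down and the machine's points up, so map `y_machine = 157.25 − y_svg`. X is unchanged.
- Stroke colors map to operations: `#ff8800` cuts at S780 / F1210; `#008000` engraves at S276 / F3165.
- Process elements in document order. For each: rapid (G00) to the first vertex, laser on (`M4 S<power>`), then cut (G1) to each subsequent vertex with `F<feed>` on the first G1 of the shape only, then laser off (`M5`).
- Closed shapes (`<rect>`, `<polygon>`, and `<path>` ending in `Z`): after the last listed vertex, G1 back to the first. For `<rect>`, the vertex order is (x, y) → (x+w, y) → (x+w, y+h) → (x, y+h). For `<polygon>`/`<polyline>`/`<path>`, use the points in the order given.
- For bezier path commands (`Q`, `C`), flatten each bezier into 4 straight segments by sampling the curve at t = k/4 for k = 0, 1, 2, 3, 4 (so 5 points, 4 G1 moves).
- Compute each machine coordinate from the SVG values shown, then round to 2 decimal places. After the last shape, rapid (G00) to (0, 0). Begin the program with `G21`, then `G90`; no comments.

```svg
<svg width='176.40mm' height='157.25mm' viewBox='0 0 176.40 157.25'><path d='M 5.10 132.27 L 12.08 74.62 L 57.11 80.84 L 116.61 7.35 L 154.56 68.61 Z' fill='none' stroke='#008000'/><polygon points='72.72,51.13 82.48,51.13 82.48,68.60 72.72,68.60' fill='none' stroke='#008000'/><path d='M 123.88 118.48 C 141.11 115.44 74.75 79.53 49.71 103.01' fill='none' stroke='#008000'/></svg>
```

G21
G90
G00 X5.10 Y24.98
M4 S276
G1 X12.08 Y82.63 F3165
G1 X57.11 Y76.41
G1 X116.61 Y149.90
G1 X154.56 Y88.64
G1 X5.10 Y24.98
M5
G00 X72.72 Y106.12
M4 S276
G1 X82.48 Y106.12 F3165
G1 X82.48 Y88.65
G1 X72.72 Y88.65
G1 X72.72 Y106.12
M5
G00 X123.88 Y38.77
M4 S276
G1 X123.08 Y45.77 F3165
G1 X102.65 Y56.45
G1 X74.29 Y62.16
G1 X49.71 Y54.24
M5
G00 X0.00 Y0.00

1 u = 1 mm; y_m = 157.25 − y.

[1] `<path>` closed polygon, #008000→engrave S276 F3165: (5.10,24.98) → (12.08,82.63) → (57.11,76.41) → (116.61,149.90) → (154.56,88.64) → (5.10,24.98) (closed)

[2] `<polygon>` rectangle, #008000→engrave S276 F3165: (72.72,106.12) → (82.48,106.12) → (82.48,88.65) → (72.72,88.65) → (72.72,106.12) (closed)

[3] `<path>` cubic bezier, #008000→engrave S276 F3165: (123.88,38.77) → (123.08,45.77) → (102.65,56.45) → (74.29,62.16) → (49.71,54.24)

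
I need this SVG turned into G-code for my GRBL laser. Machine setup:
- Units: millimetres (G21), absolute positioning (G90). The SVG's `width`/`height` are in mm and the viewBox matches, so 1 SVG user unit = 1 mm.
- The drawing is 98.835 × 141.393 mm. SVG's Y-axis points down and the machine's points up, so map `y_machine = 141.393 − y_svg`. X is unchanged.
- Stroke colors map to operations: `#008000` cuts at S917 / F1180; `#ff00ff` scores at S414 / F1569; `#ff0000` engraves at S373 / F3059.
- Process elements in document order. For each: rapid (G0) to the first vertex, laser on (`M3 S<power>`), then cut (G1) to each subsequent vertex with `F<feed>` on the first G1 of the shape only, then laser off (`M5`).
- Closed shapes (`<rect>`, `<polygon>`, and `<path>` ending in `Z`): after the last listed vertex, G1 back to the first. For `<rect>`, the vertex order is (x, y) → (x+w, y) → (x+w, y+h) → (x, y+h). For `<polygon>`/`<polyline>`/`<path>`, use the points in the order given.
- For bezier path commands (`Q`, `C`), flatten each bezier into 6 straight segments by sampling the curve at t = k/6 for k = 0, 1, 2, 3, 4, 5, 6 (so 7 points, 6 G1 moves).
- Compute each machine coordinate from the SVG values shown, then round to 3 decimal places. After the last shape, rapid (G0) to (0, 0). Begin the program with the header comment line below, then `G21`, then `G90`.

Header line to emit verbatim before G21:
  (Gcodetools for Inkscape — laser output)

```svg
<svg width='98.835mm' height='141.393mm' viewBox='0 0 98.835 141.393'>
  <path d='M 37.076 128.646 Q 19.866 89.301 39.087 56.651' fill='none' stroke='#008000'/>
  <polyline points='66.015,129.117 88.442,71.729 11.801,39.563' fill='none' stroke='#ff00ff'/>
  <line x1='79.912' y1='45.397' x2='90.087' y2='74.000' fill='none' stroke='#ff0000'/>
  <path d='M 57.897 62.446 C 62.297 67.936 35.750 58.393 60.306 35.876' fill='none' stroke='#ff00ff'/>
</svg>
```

Since the viewBox matches the mm dimensions, user units are millimetres directly. The only transform is the Y-flip y_m = 141.393 − y_svg.

Shape 1 is a quadratic bezier drawn with `<path>`. Its stroke #008000 means cut at S917, F1180. After flipping Y the toolpath is (37.076,12.747) → (32.351,25.676) → (29.651,38.233) → (28.974,50.418) → (30.321,62.231) → (33.692,73.673) → (39.087,84.742).

Shape 2 is a open polyline drawn with `<polyline>`. Its stroke #ff00ff means score at S414, F1569. After flipping Y the toolpath is (66.015,12.276) → (88.442,69.664) → (11.801,101.830).

Shape 3 is a line segment drawn with `<line>`. Its stroke #ff0000 means engrave at S373, F3059. After flipping Y the toolpath is (79.912,95.996) → (90.087,67.393).

Shape 4 is a cubic bezier drawn with `<path>`. Its stroke #ff00ff means score at S414, F1569. After flipping Y the toolpath is (57.897,78.947) → (57.898,77.445) → (55.020,78.392) → (51.543,81.729) → (49.745,87.401) → (51.907,95.349) → (60.306,105.517).

(Gcodetools for Inkscape — laser output)
G21
G90
G0 X37.076 Y12.747
M3 S917
G1 X32.351 Y25.676 F1180
G1 X29.651 Y38.233
G1 X28.974 Y50.418
G1 X30.321 Y62.231
G1 X33.692 Y73.673
G1 X39.087 Y84.742
M5
G0 X66.015 Y12.276
M3 S414
G1 X88.442 Y69.664 F1569
G1 X11.801 Y101.830
M5
G0 X79.912 Y95.996
M3 S373
G1 X90.087 Y67.393 F3059
M5
G0 X57.897 Y78.947
M3 S414
G1 X57.898 Y77.445 F1569
G1 X55.020 Y78.392
G1 X51.543 Y81.729
G1 X49.745 Y87.401
G1 X51.907 Y95.349
G1 X60.306 Y105.517
M5
G0 X0.000 Y0.000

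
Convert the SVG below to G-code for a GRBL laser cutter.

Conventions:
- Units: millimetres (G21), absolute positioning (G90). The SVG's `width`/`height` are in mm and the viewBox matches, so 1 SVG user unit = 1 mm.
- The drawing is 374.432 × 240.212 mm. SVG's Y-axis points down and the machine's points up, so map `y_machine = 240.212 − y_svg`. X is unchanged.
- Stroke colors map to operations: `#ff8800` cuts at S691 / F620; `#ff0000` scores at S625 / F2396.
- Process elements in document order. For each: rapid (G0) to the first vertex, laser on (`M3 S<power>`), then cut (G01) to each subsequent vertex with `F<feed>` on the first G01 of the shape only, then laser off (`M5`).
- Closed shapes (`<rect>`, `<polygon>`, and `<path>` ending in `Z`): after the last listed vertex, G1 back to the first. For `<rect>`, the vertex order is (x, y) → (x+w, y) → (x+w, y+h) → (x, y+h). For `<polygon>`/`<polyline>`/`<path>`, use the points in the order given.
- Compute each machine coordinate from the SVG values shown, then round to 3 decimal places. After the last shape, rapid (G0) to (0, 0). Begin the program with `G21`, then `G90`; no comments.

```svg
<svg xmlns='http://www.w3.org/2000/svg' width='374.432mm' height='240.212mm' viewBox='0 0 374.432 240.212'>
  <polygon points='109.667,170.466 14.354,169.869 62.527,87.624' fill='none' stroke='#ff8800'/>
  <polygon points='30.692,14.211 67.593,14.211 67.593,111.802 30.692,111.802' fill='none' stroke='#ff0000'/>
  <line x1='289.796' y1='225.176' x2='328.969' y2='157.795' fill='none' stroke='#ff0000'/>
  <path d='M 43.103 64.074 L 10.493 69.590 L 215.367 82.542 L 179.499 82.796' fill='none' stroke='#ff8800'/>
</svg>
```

1 u = 1 mm; y_m = 240.212 − y.

[1] `<polygon>` regular polygon, #ff8800→cut S691 F620: (109.667,69.746) → (14.354,70.343) → (62.527,152.588) → (109.667,69.746) (closed)

[2] `<polygon>` rectangle, #ff0000→score S625 F2396: (30.692,226.001) → (67.593,226.001) → (67.593,128.410) → (30.692,128.410) → (30.692,226.001) (closed)

[3] `<line>` line segment, #ff0000→score S625 F2396: (289.796,15.036) → (328.969,82.417)

[4] `<path>` open polyline, #ff8800→cut S691 F620: (43.103,176.138) → (10.493,170.622) → (215.367,157.670) → (179.499,157.416)

G21
G90
G0 X109.667 Y69.746
M3 S691
G01 X14.354 Y70.343 F620
G01 X62.527 Y152.588
G01 X109.667 Y69.746
M5
G0 X30.692 Y226.001
M3 S625
G01 X67.593 Y226.001 F2396
G01 X67.593 Y128.410
G01 X30.692 Y128.410
G01 X30.692 Y226.001
M5
G0 X289.796 Y15.036
M3 S625
G01 X328.969 Y82.417 F2396
M5
G0 X43.103 Y176.138
M3 S691
G01 X10.493 Y170.622 F620
G01 X215.367 Y157.670
G01 X179.499 Y157.416
M5
G0 X0.000 Y0.000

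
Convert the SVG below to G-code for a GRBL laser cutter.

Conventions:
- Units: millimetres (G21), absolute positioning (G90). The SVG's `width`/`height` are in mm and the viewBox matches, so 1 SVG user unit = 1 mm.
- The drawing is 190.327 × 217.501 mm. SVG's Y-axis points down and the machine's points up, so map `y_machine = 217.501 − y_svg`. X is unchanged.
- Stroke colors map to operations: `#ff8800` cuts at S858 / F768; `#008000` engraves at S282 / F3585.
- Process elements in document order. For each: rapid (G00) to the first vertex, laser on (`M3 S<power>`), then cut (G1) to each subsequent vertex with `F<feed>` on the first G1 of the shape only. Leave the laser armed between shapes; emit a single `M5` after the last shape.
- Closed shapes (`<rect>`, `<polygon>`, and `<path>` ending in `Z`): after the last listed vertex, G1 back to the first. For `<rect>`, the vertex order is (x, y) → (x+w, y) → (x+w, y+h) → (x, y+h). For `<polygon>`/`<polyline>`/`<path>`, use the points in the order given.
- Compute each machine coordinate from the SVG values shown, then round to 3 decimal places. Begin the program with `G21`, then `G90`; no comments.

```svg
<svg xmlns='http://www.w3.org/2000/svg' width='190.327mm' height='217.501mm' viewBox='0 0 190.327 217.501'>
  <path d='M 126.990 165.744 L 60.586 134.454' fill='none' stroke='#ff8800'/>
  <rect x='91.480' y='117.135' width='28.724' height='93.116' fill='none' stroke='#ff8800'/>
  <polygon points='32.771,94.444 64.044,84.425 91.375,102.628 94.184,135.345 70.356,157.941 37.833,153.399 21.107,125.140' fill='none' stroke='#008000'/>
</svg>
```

G21
G90
G00 X126.990 Y51.757
M3 S858
G1 X60.586 Y83.047 F768
G00 X91.480 Y100.366
M3 S858
G1 X120.204 Y100.366 F768
G1 X120.204 Y7.250
G1 X91.480 Y7.250
G1 X91.480 Y100.366
G00 X32.771 Y123.057
M3 S282
G1 X64.044 Y133.076 F3585
G1 X91.375 Y114.873
G1 X94.184 Y82.156
G1 X70.356 Y59.560
G1 X37.833 Y64.102
G1 X21.107 Y92.361
G1 X32.771 Y123.057
M5

viewBox `0 0 190.327 217.501` with mm width/height → 1 unit = 1 mm. Flip: y_m = 217.501 − y_svg.

**Shape 1** — `<path>` line segment, stroke `#ff8800` → cut (S858, F768). Machine vertices: (126.990,51.757) → (60.586,83.047). Open path.

**Shape 2** — `<rect>` rectangle, stroke `#ff8800` → cut (S858, F768). Machine vertices: (91.480,100.366) → (120.204,100.366) → (120.204,7.250) → (91.480,7.250) → (91.480,100.366). Closed: final G1 returns to the first vertex.

**Shape 3** — `<polygon>` regular polygon, stroke `#008000` → engrave (S282, F3585). Machine vertices: (32.771,123.057) → (64.044,133.076) → (91.375,114.873) → (94.184,82.156) → (70.356,59.560) → (37.833,64.102) → (21.107,92.361) → (32.771,123.057). Closed: final G1 returns to the first vertex.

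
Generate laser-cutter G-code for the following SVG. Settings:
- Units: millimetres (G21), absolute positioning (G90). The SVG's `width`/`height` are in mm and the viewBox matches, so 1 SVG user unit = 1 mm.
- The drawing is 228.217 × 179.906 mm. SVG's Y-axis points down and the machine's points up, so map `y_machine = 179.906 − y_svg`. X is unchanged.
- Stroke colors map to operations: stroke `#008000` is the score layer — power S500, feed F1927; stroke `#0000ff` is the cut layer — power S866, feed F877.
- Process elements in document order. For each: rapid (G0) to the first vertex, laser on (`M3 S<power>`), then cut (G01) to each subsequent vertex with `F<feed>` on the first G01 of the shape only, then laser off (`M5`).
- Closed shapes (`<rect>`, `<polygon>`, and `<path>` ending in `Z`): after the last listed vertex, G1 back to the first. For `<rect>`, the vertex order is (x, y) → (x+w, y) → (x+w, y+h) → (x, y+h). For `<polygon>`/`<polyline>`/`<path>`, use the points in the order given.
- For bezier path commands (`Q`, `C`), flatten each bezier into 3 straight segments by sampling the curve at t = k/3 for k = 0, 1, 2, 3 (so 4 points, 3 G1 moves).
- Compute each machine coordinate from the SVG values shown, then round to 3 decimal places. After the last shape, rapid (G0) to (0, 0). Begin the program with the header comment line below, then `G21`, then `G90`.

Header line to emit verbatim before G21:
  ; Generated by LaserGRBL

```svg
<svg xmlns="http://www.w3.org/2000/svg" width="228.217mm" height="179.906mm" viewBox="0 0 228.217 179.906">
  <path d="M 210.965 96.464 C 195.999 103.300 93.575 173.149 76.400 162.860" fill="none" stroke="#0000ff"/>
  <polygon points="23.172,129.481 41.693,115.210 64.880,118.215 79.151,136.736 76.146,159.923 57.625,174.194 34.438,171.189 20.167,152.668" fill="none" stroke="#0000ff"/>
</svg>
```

; Generated by LaserGRBL
G21
G90
G0 X210.965 Y83.442
M3 S866
G01 X173.243 Y60.904 F877
G01 X115.595 Y28.168
G01 X76.400 Y17.046
M5
G0 X23.172 Y50.425
M3 S866
G01 X41.693 Y64.696 F877
G01 X64.880 Y61.691
G01 X79.151 Y43.170
G01 X76.146 Y19.983
G01 X57.625 Y5.712
G01 X34.438 Y8.717
G01 X20.167 Y27.238
G01 X23.172 Y50.425
M5
G0 X0.000 Y0.000

viewBox `0 0 228.217 179.906` with mm width/height → 1 unit = 1 mm. Flip: y_m = 179.906 − y_svg.

**Shape 1** — `<path>` cubic bezier, stroke `#0000ff` → cut (S866, F877). Control points (SVG): P0=(210.965,96.464), P1=(195.999,103.300), P2=(93.575,173.149), P3=(76.400,162.860); sampled at t=k/3. Machine vertices: (210.965,83.442) → (173.243,60.904) → (115.595,28.168) → (76.400,17.046). Open path.

**Shape 2** — `<polygon>` regular polygon, stroke `#0000ff` → cut (S866, F877). Machine vertices: (23.172,50.425) → (41.693,64.696) → (64.880,61.691) → (79.151,43.170) → (76.146,19.983) → (57.625,5.712) → (34.438,8.717) → (20.167,27.238) → (23.172,50.425). Closed: final G1 returns to the first vertex.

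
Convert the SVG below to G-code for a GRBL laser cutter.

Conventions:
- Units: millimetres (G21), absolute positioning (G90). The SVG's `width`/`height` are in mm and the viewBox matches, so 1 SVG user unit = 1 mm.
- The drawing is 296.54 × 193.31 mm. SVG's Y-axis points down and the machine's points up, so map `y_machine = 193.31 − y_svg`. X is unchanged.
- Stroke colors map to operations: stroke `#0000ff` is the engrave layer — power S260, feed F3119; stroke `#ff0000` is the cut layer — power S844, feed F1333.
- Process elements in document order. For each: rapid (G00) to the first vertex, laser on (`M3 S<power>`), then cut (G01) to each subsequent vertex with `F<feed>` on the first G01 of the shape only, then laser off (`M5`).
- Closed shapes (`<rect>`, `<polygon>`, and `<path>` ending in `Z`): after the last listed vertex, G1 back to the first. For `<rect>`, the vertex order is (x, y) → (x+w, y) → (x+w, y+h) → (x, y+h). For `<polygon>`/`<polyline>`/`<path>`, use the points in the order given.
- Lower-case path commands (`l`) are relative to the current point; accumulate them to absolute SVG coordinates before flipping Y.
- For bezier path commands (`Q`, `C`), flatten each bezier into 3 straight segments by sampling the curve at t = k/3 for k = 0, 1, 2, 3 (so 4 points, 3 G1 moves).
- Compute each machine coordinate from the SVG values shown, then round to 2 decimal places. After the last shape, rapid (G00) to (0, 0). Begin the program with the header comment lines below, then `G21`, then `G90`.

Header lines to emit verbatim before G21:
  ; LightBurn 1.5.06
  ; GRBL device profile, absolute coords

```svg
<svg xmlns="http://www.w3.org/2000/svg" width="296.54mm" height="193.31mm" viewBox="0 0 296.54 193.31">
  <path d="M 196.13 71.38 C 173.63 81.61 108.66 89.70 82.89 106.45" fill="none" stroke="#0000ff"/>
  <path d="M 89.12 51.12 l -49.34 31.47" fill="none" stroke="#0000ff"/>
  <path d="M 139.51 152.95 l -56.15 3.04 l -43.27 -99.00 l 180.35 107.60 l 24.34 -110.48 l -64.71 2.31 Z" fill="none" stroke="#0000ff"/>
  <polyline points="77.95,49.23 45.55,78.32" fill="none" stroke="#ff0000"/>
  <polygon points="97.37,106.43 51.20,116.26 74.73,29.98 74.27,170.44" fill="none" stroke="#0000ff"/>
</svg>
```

; LightBurn 1.5.06
; GRBL device profile, absolute coords
G21
G90
G00 X196.13 Y121.93
M3 S260
G01 X162.50 Y112.01 F3119
G01 X118.70 Y101.12
G01 X82.89 Y86.86
M5
G00 X89.12 Y142.19
M3 S260
G01 X39.78 Y110.72 F3119
M5
G00 X139.51 Y40.36
M3 S260
G01 X83.36 Y37.32 F3119
G01 X40.09 Y136.32
G01 X220.44 Y28.72
G01 X244.78 Y139.20
G01 X180.07 Y136.89
G01 X139.51 Y40.36
M5
G00 X77.95 Y144.08
M3 S844
G01 X45.55 Y114.99 F1333
M5
G00 X97.37 Y86.88
M3 S260
G01 X51.20 Y77.05 F3119
G01 X74.73 Y163.33
G01 X74.27 Y22.87
G01 X97.37 Y86.88
M5
G00 X0.00 Y0.00

viewBox `0 0 296.54 193.31` with mm width/height → 1 unit = 1 mm. Flip: y_m = 193.31 − y_svg.

**Shape 1** — `<path>` cubic bezier, stroke `#0000ff` → engrave (S260, F3119). Control points (SVG): P0=(196.13,71.38), P1=(173.63,81.61), P2=(108.66,89.70), P3=(82.89,106.45); sampled at t=k/3. Machine vertices: (196.13,121.93) → (162.50,112.01) → (118.70,101.12) → (82.89,86.86). Open path.

**Shape 2** — `<path>` line segment, stroke `#0000ff` → engrave (S260, F3119). Machine vertices: (89.12,142.19) → (39.78,110.72). Open path.

**Shape 3** — `<path>` closed polygon, stroke `#0000ff` → engrave (S260, F3119). Machine vertices: (139.51,40.36) → (83.36,37.32) → (40.09,136.32) → (220.44,28.72) → (244.78,139.20) → (180.07,136.89) → (139.51,40.36). Closed: final G1 returns to the first vertex.

**Shape 4** — `<polyline>` line segment, stroke `#ff0000` → cut (S844, F1333). Machine vertices: (77.95,144.08) → (45.55,114.99). Open path.

**Shape 5** — `<polygon>` closed polygon, stroke `#0000ff` → engrave (S260, F3119). Machine vertices: (97.37,86.88) → (51.20,77.05) → (74.73,163.33) → (74.27,22.87) → (97.37,86.88). Closed: final G1 returns to the first vertex.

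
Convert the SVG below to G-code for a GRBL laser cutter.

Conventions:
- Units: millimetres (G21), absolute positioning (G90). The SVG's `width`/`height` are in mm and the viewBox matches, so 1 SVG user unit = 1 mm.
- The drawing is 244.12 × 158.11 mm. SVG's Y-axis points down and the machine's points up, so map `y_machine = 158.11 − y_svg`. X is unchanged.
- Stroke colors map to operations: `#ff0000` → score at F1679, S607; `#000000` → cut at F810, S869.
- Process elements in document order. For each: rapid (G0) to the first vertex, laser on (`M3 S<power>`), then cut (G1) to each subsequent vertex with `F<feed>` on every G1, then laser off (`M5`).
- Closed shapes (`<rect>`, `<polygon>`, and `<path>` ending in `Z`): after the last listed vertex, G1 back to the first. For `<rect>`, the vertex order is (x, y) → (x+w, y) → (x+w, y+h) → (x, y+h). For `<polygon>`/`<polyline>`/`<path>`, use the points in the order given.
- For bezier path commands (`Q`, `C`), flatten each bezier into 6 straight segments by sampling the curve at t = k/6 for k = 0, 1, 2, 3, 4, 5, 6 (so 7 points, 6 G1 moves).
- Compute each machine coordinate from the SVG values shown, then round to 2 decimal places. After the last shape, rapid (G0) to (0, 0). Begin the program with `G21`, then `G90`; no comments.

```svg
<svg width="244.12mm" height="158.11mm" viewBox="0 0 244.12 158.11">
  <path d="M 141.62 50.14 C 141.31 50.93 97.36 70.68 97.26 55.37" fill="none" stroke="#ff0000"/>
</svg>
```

1 u = 1 mm; y_m = 158.11 − y.

[1] `<path>` cubic bezier, #ff0000→score S607 F1679: (141.62,107.97) → (138.23,106.25) → (130.00,102.86) → (119.36,99.32) → (108.74,97.12) → (100.56,97.76) → (97.26,102.74)

G21
G90
G0 X141.62 Y107.97
M3 S607
G1 X138.23 Y106.25 F1679
G1 X130.00 Y102.86 F1679
G1 X119.36 Y99.32 F1679
G1 X108.74 Y97.12 F1679
G1 X100.56 Y97.76 F1679
G1 X97.26 Y102.74 F1679
M5
G0 X0.00 Y0.00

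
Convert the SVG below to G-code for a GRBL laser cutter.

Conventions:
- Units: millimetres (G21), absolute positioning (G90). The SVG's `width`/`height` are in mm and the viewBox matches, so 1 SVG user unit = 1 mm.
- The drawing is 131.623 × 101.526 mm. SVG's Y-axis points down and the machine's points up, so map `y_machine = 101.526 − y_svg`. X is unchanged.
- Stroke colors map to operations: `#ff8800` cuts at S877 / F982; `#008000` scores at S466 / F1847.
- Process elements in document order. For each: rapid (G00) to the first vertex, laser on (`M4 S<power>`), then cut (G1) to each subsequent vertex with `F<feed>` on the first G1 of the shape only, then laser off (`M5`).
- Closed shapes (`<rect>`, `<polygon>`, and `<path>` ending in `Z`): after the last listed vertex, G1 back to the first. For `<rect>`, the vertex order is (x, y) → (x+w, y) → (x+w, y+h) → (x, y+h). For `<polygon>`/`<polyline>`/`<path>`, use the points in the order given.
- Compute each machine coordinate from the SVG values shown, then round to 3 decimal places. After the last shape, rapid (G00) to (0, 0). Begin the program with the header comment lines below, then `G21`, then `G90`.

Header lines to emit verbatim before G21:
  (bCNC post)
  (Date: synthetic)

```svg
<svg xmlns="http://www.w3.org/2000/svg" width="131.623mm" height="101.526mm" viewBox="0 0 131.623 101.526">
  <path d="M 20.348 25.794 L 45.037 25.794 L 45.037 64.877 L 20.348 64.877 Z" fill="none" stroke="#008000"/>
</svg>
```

(bCNC post)
(Date: synthetic)
G21
G90
G00 X20.348 Y75.732
M4 S466
G1 X45.037 Y75.732 F1847
G1 X45.037 Y36.649
G1 X20.348 Y36.649
G1 X20.348 Y75.732
M5
G00 X0.000 Y0.000

Since the viewBox matches the mm dimensions, user units are millimetres directly. The only transform is the Y-flip y_m = 101.526 − y_svg.

Shape 1 is a rectangle drawn with `<path>`. Its stroke #008000 means score at S466, F1847. After flipping Y the toolpath is (20.348,75.732) → (45.037,75.732) → (45.037,36.649) → (20.348,36.649) → (20.348,75.732), returning to the start.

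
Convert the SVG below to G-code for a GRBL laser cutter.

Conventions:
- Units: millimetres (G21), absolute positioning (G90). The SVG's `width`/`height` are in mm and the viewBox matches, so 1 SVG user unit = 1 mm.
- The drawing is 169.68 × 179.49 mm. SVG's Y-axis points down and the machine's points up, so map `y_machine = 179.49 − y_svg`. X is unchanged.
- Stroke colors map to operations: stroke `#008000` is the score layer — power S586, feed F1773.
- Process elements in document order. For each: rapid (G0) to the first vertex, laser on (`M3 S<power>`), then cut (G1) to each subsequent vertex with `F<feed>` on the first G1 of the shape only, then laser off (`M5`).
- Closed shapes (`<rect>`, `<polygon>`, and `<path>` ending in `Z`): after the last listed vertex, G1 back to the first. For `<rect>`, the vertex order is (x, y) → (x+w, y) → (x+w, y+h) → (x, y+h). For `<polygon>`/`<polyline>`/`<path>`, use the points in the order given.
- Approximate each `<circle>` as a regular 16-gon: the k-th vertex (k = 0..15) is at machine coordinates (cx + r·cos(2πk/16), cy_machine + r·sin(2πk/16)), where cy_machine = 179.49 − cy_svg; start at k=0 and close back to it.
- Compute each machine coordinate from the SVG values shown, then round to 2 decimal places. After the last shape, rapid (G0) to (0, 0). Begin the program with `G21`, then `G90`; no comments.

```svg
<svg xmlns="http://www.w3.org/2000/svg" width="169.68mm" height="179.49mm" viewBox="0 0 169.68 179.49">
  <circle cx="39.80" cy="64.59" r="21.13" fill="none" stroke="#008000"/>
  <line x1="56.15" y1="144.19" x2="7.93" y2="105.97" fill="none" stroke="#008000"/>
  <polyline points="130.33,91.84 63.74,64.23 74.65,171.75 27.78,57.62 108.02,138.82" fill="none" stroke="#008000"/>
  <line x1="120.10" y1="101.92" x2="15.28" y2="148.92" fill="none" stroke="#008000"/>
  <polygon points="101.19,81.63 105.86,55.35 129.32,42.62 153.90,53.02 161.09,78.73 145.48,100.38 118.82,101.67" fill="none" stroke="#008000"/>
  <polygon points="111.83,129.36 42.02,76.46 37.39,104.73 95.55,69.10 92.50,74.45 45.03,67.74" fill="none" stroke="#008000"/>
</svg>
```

viewBox `0 0 169.68 179.49` with mm width/height → 1 unit = 1 mm. Flip: y_m = 179.49 − y_svg.

**Shape 1** — `<circle>` circle, stroke `#008000` → score (S586, F1773). Machine vertices: (60.93,114.90) → (59.32,122.99) → (54.74,129.84) → (47.89,134.42) → (39.80,136.03) → (31.71,134.42) → (24.86,129.84) → (20.28,122.99) → (18.67,114.90) → (20.28,106.81) → (24.86,99.96) → (31.71,95.38) → (39.80,93.77) → (47.89,95.38) → (54.74,99.96) → (59.32,106.81) → (60.93,114.90). Closed: final G1 returns to the first vertex.

**Shape 2** — `<line>` line segment, stroke `#008000` → score (S586, F1773). Machine vertices: (56.15,35.30) → (7.93,73.52). Open path.

**Shape 3** — `<polyline>` open polyline, stroke `#008000` → score (S586, F1773). Machine vertices: (130.33,87.65) → (63.74,115.26) → (74.65,7.74) → (27.78,121.87) → (108.02,40.67). Open path.

**Shape 4** — `<line>` line segment, stroke `#008000` → score (S586, F1773). Machine vertices: (120.10,77.57) → (15.28,30.57). Open path.

**Shape 5** — `<polygon>` regular polygon, stroke `#008000` → score (S586, F1773). Machine vertices: (101.19,97.86) → (105.86,124.14) → (129.32,136.87) → (153.90,126.47) → (161.09,100.76) → (145.48,79.11) → (118.82,77.82) → (101.19,97.86). Closed: final G1 returns to the first vertex.

**Shape 6** — `<polygon>` closed polygon, stroke `#008000` → score (S586, F1773). Machine vertices: (111.83,50.13) → (42.02,103.03) → (37.39,74.76) → (95.55,110.39) → (92.50,105.04) → (45.03,111.75) → (111.83,50.13). Closed: final G1 returns to the first vertex.

G21
G90
G0 X60.93 Y114.90
M3 S586
G1 X59.32 Y122.99 F1773
G1 X54.74 Y129.84
G1 X47.89 Y134.42
G1 X39.80 Y136.03
G1 X31.71 Y134.42
G1 X24.86 Y129.84
G1 X20.28 Y122.99
G1 X18.67 Y114.90
G1 X20.28 Y106.81
G1 X24.86 Y99.96
G1 X31.71 Y95.38
G1 X39.80 Y93.77
G1 X47.89 Y95.38
G1 X54.74 Y99.96
G1 X59.32 Y106.81
G1 X60.93 Y114.90
M5
G0 X56.15 Y35.30
M3 S586
G1 X7.93 Y73.52 F1773
M5
G0 X130.33 Y87.65
M3 S586
G1 X63.74 Y115.26 F1773
G1 X74.65 Y7.74
G1 X27.78 Y121.87
G1 X108.02 Y40.67
M5
G0 X120.10 Y77.57
M3 S586
G1 X15.28 Y30.57 F1773
M5
G0 X101.19 Y97.86
M3 S586
G1 X105.86 Y124.14 F1773
G1 X129.32 Y136.87
G1 X153.90 Y126.47
G1 X161.09 Y100.76
G1 X145.48 Y79.11
G1 X118.82 Y77.82
G1 X101.19 Y97.86
M5
G0 X111.83 Y50.13
M3 S586
G1 X42.02 Y103.03 F1773
G1 X37.39 Y74.76
G1 X95.55 Y110.39
G1 X92.50 Y105.04
G1 X45.03 Y111.75
G1 X111.83 Y50.13
M5
G0 X0.00 Y0.00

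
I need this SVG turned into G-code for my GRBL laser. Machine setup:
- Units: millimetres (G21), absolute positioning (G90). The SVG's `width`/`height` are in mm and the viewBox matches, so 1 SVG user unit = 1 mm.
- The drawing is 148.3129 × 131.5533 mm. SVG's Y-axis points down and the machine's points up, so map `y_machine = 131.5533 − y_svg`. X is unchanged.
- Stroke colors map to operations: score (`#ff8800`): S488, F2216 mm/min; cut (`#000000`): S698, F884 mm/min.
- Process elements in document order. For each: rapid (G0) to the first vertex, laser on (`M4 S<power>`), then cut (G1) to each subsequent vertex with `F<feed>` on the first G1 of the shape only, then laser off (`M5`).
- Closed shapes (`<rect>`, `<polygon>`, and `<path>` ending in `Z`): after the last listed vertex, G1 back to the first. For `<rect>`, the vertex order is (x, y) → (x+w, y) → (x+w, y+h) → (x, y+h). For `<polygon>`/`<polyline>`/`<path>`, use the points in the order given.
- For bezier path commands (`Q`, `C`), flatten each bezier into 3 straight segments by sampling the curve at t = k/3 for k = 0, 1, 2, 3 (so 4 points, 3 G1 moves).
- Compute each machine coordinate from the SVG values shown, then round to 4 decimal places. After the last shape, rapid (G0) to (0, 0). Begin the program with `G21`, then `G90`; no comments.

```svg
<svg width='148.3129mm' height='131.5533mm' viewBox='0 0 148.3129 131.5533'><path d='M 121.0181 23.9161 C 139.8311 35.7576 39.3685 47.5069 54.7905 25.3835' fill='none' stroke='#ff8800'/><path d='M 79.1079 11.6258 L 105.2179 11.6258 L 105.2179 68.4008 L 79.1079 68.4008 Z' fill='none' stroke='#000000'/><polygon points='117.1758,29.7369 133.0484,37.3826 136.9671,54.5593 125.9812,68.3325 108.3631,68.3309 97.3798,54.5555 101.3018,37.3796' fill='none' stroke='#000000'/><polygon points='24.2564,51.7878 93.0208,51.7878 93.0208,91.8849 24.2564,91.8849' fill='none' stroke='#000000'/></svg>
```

1 u = 1 mm; y_m = 131.5533 − y.

[1] `<path>` cubic bezier, #ff8800→score S488 F2216: (121.0181,107.6372) → (108.7822,97.0776) → (69.2871,94.0862) → (54.7905,106.1698)

[2] `<path>` rectangle, #000000→cut S698 F884: (79.1079,119.9275) → (105.2179,119.9275) → (105.2179,63.1525) → (79.1079,63.1525) → (79.1079,119.9275) (closed)

[3] `<polygon>` regular polygon, #000000→cut S698 F884: (117.1758,101.8164) → (133.0484,94.1707) → (136.9671,76.9940) → (125.9812,63.2208) → (108.3631,63.2224) → (97.3798,76.9978) → (101.3018,94.1737) → (117.1758,101.8164) (closed)

[4] `<polygon>` rectangle, #000000→cut S698 F884: (24.2564,79.7655) → (93.0208,79.7655) → (93.0208,39.6684) → (24.2564,39.6684) → (24.2564,79.7655) (closed)

G21
G90
G0 X121.0181 Y107.6372
M4 S488
G1 X108.7822 Y97.0776 F2216
G1 X69.2871 Y94.0862
G1 X54.7905 Y106.1698
M5
G0 X79.1079 Y119.9275
M4 S698
G1 X105.2179 Y119.9275 F884
G1 X105.2179 Y63.1525
G1 X79.1079 Y63.1525
G1 X79.1079 Y119.9275
M5
G0 X117.1758 Y101.8164
M4 S698
G1 X133.0484 Y94.1707 F884
G1 X136.9671 Y76.9940
G1 X125.9812 Y63.2208
G1 X108.3631 Y63.2224
G1 X97.3798 Y76.9978
G1 X101.3018 Y94.1737
G1 X117.1758 Y101.8164
M5
G0 X24.2564 Y79.7655
M4 S698
G1 X93.0208 Y79.7655 F884
G1 X93.0208 Y39.6684
G1 X24.2564 Y39.6684
G1 X24.2564 Y79.7655
M5
G0 X0.0000 Y0.0000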